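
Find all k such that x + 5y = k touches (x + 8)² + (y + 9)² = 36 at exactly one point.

k = −53 ± 6√26

For a tangent, require d(centre, line) = r = 6.
|1·(−8) + 5·(−9) − k| / √26 = 6
|k − (−53)| = 6√26.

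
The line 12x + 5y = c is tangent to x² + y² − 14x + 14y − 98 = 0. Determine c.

The line touches the circle iff its distance from (7, −7) is 14:
|12·7 + 5·(−7) − c| / √169 = 14
|c − (49)| = 14·13, so c = 231 or c = −133.

c = −133 or c = 231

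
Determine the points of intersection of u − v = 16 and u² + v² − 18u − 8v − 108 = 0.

(6, −10) and (23, 7)

Express v = u − 16 and substitute into the circle:
2u² − 58u + 276 = 0  ⟹  u² − 29u + 138 = 0
u = 23 or u = 6, giving (23, 7) and (6, −10).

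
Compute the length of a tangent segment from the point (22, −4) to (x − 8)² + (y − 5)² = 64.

The centre is (8, 5) and r = 8. The square of the distance from P to the centre is 196 + 81 = 277.
Power of the point: PT² = |PO|² − r² = 213, so PT = √213.

√213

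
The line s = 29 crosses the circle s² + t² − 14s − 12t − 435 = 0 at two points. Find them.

(29, 0) and (29, 12)

The line gives s = 29. Substituting into the circle:
t² − 12t = 0
t = 12 or t = 0, giving (29, 12) and (29, 0).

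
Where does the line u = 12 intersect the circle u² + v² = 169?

The line gives u = 12. Substituting into the circle:
v² − 25 = 0
v = 5 or v = −5, giving (12, 5) and (12, −5).

(12, −5) and (12, 5)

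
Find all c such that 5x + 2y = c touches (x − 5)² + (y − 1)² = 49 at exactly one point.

c = 27 ± 7√29

The line touches the circle iff its distance from (5, 1) is 7:
|5·5 + 2·1 − c| / √29 = 7
|c − (27)| = 7√29.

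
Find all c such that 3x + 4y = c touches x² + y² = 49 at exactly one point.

The line touches the circle iff its distance from (0, 0) is 7:
|3·0 + 4·0 − c| / √25 = 7
|c| = 7·5, so c = 35 or c = −35.

c = −35 or c = 35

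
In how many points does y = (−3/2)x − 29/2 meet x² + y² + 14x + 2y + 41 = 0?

Substituting the line into the circle gives 13x² + 218x + 889 = 0.
Discriminant = (218)² − 4·13·(889) = 1296 > 0.
Two real roots: the line is a secant.

2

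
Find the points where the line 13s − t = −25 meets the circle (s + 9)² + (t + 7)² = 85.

Express t = 13s + 25 and substitute into the circle:
170s² + 850s + 1020 = 0  ⟹  s² + 5s + 6 = 0
s = −2 or s = −3, giving (−2, −1) and (−3, −14).

(−3, −14) and (−2, −1)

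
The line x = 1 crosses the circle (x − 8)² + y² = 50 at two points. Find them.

(1, −1) and (1, 1)

The line gives x = 1. Substituting into the circle:
y² − 1 = 0
y = 1 or y = −1, giving (1, 1) and (1, −1).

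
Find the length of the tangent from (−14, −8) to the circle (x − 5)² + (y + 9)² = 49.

√313

The centre is (5, −9) and r = 7. The square of the distance from P to the centre is 361 + 1 = 362.
Power of the point: PT² = |PO|² − r² = 313, so PT = √313.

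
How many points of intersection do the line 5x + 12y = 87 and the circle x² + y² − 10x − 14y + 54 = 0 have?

2

Substituting the line into the circle gives 169x² − 1470x + 729 = 0.
Δ = 2160900 − 492804 = 1668096.
Two real roots: the line is a secant.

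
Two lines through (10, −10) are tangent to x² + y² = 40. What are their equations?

Write the tangent as mx − y + (−10 − m·(10)) = 0 and set its distance from the centre to 2√10:
(−10m − (10))² = 40(m² + 1)
3m² + 10m + 3 = 0, so m = −1/3 or m = −3.
With m = −1/3: x + 3y = −20. With m = −3: 3x + y = 20.

x + 3y = −20 and 3x + y = 20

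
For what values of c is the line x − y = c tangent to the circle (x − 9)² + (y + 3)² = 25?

Tangency holds when the distance from the centre (9, −3) to the line equals the radius 5:
|1·9 − 1·(−3) − c| / √2 = 5
|c − (12)| = 5√2.

c = 12 ± 5√2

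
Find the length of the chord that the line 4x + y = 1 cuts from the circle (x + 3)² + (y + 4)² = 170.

6√17

The distance from (−3, −4) to the line is 17/√17, and r² = 170.
Half the chord is √(r² − d²) = √(153), so the full chord is 6√17.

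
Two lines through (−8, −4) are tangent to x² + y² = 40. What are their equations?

3x − y = −20 and x + 3y = −20

Write the tangent as mx − y + (−4 − m·(−8)) = 0 and set its distance from the centre to 2√10:
(8m − (4))² = 40(m² + 1)
3m² − 8m − 3 = 0, so m = 3 or m = −1/3.
Through (−8, −4) these give 3x − y = −20 and x + 3y = −20.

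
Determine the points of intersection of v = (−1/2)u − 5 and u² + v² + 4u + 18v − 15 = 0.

Substitute v = (−10 − u)/2:
5u² − 320 = 0  ⟹  u² − 64 = 0
u = 8 or u = −8, giving (8, −9) and (−8, −1).

(−8, −1) and (8, −9)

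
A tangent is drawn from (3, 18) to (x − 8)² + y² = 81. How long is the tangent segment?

With centre O = (8, 0), |OP|² = 349 and r² = 81.
By the tangent–radius right angle, tangent length = √(|PO|² − r²) = √268 = 2√67.

2√67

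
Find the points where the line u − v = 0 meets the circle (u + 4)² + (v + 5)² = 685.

(−23, −23) and (14, 14)

From the line, v = u. Substituting:
2u² + 18u − 644 = 0  ⟹  u² + 9u − 322 = 0
u = 14 or u = −23, giving (14, 14) and (−23, −23).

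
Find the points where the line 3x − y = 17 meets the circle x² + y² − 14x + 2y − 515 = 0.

(−2, −23) and (13, 22)

Substitute y = 3x − 17:
10x² − 110x − 260 = 0  ⟹  x² − 11x − 26 = 0
x = 13 or x = −2, giving (13, 22) and (−2, −23).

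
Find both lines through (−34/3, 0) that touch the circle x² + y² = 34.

Write the tangent as mx − y + (0 − m·(−34/3)) = 0 and set its distance from the centre to √34:
[m·(34/3) − (0)]² = 34(m² + 1)
25m² − 9 = 0, so m = −3/5 or m = 3/5.
Through (−34/3, 0) these give 3x + 5y = −34 and 3x − 5y = −34.

3x + 5y = −34 and 3x − 5y = −34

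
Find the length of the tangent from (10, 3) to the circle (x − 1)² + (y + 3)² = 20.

The centre is (1, −3) and r = 2√5. The square of the distance from P to the centre is 81 + 36 = 117.
By the tangent–radius right angle, tangent length = √(|PO|² − r²) = √97.

√97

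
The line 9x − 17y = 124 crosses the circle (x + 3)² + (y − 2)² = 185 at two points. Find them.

(−7, −11) and (10, −2)

Substitute y = (−124 + 9x)/17:
370x² − 1110x − 25900 = 0  ⟹  x² − 3x − 70 = 0
x = 10 or x = −7, giving (10, −2) and (−7, −11).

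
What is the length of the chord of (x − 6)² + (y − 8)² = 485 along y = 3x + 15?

13√10

The distance from (6, 8) to the line is 25/√10, and r² = 485.
Chord = 2√(r² − d²) = 2·√(845/2) = 13√10.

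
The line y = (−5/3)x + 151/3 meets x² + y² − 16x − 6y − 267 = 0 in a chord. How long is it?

2√34

Centre (8, 3), r² = 340. Perpendicular distance d from centre to line = |−102| / √34 = 102/√34.
Half the chord is √(r² − d²) = √(34), so the full chord is 2√34.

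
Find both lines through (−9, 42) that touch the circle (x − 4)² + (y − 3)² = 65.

Write the tangent as mx − y + (42 − m·(−9)) = 0 and set its distance from the centre to √65:
[m·(13) − (−39)]² = 65(m² + 1)
4m² + 39m + 56 = 0, so m = −7/4 or m = −8.
Through (−9, 42) these give 7x + 4y = 105 and 8x + y = −30.

7x + 4y = 105 and 8x + y = −30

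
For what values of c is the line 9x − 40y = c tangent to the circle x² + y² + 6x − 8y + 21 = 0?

c = −269 or c = −105

Tangency holds when the distance from the centre (−3, 4) to the line equals the radius 2:
|9·(−3) − 40·4 − c| / √1681 = 2
|c − (−187)| = 2·41, so c = −105 or c = −269.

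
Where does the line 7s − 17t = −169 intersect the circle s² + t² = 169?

(−12, 5) and (5, 12)

Substitute t = (169 + 7s)/17:
338s² + 2366s − 20280 = 0  ⟹  s² + 7s − 60 = 0
s = 5 or s = −12, giving (5, 12) and (−12, 5).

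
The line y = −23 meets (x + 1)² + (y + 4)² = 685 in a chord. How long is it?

From the line, y = −23. Substituting:
x² + 2x − 323 = 0
x = 17 or x = −19, giving (17, −23) and (−19, −23).
|(17, −23) − (−19, −23)| = √((36)² + (0)²) = 36.

36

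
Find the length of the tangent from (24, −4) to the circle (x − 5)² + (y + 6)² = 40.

The centre is (5, −6) and r = 2√10. The square of the distance from P to the centre is 361 + 4 = 365.
By the tangent–radius right angle, tangent length = √(|PO|² − r²) = √325 = 5√13.

5√13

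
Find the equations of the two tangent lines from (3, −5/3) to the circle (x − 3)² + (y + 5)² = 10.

x − 3y = 8 and x + 3y = −2

A line y − (−5/3) = m(x − (3)) is tangent when its distance from (3, −5) is √10:
(0m − (−10/3))² = 10(m² + 1)
9m² − 1 = 0, so m = 1/3 or m = −1/3.
With m = 1/3: x − 3y = 8. With m = −1/3: x + 3y = −2.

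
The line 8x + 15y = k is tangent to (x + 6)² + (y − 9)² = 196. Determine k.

k = −151 or k = 325

The line touches the circle iff its distance from (−6, 9) is 14:
|8·(−6) + 15·9 − k| / √289 = 14
|k − (87)| = 14·17, so k = 325 or k = −151.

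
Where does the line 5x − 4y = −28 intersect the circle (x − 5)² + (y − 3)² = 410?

(−12, −8) and (12, 22)

From the line, y = (28 + 5x)/4. Substituting:
41x² − 5904 = 0  ⟹  x² − 144 = 0
x = 12 or x = −12, giving (12, 22) and (−12, −8).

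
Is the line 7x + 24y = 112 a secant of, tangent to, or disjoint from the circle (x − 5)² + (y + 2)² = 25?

Substituting the line into the circle gives 625x² − 8000x + 25600 = 0.
Δ = 64000000 − 64000000 = 0.
A repeated root: the line is tangent.

tangent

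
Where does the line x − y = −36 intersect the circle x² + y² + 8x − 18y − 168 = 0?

Substitute y = x + 36:
2x² + 62x + 480 = 0  ⟹  x² + 31x + 240 = 0
x = −15 or x = −16, giving (−15, 21) and (−16, 20).

(−16, 20) and (−15, 21)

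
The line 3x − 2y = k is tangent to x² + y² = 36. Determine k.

The line touches the circle iff its distance from (0, 0) is 6:
|3·0 − 2·0 − k| / √13 = 6
|k| = 6√13.

k = ±6√13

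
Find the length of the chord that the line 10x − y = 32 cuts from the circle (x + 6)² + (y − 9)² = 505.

4√101

Centre (−6, 9), r² = 505. Perpendicular distance d from centre to line = |−101| / √101 = 101/√101.
Half the chord is √(r² − d²) = √(404), so the full chord is 4√101.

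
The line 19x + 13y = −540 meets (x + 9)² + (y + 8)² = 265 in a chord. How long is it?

√530

Substitute y = (−540 − 19x)/13:
530x² + 19610x + 159000 = 0  ⟹  x² + 37x + 300 = 0
x = −12 or x = −25, giving (−12, −24) and (−25, −5).
|(−12, −24) − (−25, −5)| = √((13)² + (−19)²) = √530.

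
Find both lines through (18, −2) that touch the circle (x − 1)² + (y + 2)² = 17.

x + 4y = 10 and x − 4y = 26

Let a tangent through (18, −2) have slope m. Its distance from (1, −2) must equal √17:
[m·(−17) − (0)]² = 17(m² + 1)
16m² − 1 = 0, so m = −1/4 or m = 1/4.
With m = −1/4: x + 4y = 10. With m = 1/4: x − 4y = 26.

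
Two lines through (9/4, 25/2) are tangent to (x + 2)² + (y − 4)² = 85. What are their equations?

6x + 7y = 101 and 2x + 9y = 117

A line y − (25/2) = m(x − (9/4)) is tangent when its distance from (−2, 4) is √85:
[m·(−17/4) − (−17/2)]² = 85(m² + 1)
63m² + 68m + 12 = 0, so m = −6/7 or m = −2/9.
With m = −6/7: 6x + 7y = 101. With m = −2/9: 2x + 9y = 117.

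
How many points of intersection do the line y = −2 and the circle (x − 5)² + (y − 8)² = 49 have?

0

Substituting the line into the circle gives x² − 10x + 76 = 0.
Discriminant = (−10)² − 4·1·(76) = −204 < 0.
No real roots: the line does not meet the circle.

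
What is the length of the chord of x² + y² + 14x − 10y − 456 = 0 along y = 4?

Express y = 4 and substitute into the circle:
x² + 14x − 480 = 0
x = 16 or x = −30, giving (16, 4) and (−30, 4).
|(16, 4) − (−30, 4)| = √((46)² + (0)²) = 46.

46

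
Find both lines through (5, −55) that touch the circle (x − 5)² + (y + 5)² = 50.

Let a tangent through (5, −55) have slope m. Its distance from (5, −5) must equal 5√2:
[m·(0) − (50)]² = 50(m² + 1)
m² − 49 = 0, so m = −7 or m = 7.
Through (5, −55) these give 7x + y = −20 and 7x − y = 90.

7x + y = −20 and 7x − y = 90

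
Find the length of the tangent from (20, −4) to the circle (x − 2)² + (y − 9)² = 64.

With centre O = (2, 9), |OP|² = 493 and r² = 64.
By the tangent–radius right angle, tangent length = √(|PO|² − r²) = √429.

√429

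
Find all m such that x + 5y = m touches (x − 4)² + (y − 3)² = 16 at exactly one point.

The line touches the circle iff its distance from (4, 3) is 4:
|1·4 + 5·3 − m| / √26 = 4
|m − (19)| = 4√26.

m = 19 ± 4√26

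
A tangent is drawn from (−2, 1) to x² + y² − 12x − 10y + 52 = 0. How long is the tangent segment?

The centre is (6, 5) and r = 3. The square of the distance from P to the centre is 64 + 16 = 80.
The tangent meets the radius at right angles, so tangent² = |PO|² − r² = 80 − 9 = 71.

√71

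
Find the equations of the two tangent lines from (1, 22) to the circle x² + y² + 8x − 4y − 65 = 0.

9x + 2y = 53 and 7x − 6y = −125

Write the tangent as mx − y + (22 − m·(1)) = 0 and set its distance from the centre to √85:
(−5m − (−20))² = 85(m² + 1)
12m² + 40m − 63 = 0, so m = −9/2 or m = 7/6.
Through (1, 22) these give 9x + 2y = 53 and 7x − 6y = −125.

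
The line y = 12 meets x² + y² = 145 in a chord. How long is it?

Substitute y = 12:
x² − 1 = 0
x = 1 or x = −1, giving (1, 12) and (−1, 12).
Chord length = distance between (1, 12) and (−1, 12) = √4 = 2.

2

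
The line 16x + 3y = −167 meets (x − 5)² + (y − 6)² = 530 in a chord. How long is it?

2√265

Substitute y = (−167 − 16x)/3:
265x² + 5830x + 29680 = 0  ⟹  x² + 22x + 112 = 0
x = −8 or x = −14, giving (−8, −13) and (−14, 19).
|(−8, −13) − (−14, 19)| = √((6)² + (−32)²) = 2√265.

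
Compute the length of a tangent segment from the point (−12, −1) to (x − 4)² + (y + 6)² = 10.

√271

With centre O = (4, −6), |OP|² = 281 and r² = 10.
The tangent meets the radius at right angles, so tangent² = |PO|² − r² = 281 − 10 = 271.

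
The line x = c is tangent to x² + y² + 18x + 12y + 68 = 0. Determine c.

Tangency holds when the distance from the centre (−9, −6) to the line equals the radius 7:
|1·(−9) + 0·(−6) − c| / √1 = 7
|c − (−9)| = 7, so c = −2 or c = −16.

c = −16 or c = −2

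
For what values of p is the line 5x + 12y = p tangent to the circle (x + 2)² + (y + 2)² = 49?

p = −125 or p = 57

For a tangent, require d(centre, line) = r = 7.
|5·(−2) + 12·(−2) − p| / √169 = 7
|p − (−34)| = 7·13, so p = 57 or p = −125.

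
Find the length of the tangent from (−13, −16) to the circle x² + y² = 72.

√353

Centre (0, 0), r² = 72. |PO|² = (−13)² + (−16)² = 425.
The tangent meets the radius at right angles, so tangent² = |PO|² − r² = 425 − 72 = 353.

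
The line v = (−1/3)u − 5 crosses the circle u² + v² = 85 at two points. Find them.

(−9, −2) and (6, −7)

From the line, v = (−15 − u)/3. Substituting:
10u² + 30u − 540 = 0  ⟹  u² + 3u − 54 = 0
u = 6 or u = −9, giving (6, −7) and (−9, −2).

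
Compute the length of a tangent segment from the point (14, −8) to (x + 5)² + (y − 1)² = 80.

√362

With centre O = (−5, 1), |OP|² = 442 and r² = 80.
The tangent meets the radius at right angles, so tangent² = |PO|² − r² = 442 − 80 = 362.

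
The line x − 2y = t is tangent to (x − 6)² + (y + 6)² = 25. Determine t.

t = 18 ± 5√5

For a tangent, require d(centre, line) = r = 5.
|1·6 − 2·(−6) − t| / √5 = 5
|t − (18)| = 5√5.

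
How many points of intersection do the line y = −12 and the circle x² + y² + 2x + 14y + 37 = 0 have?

d² = (0·(−1) + 1·(−7) − (−12))² = 25; r² = 13.
Since d² > r², the line lies outside the circle.

0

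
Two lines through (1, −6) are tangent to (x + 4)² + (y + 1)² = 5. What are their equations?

Write the tangent as mx − y + (−6 − m·(1)) = 0 and set its distance from the centre to √5:
(−5m − (5))² = 5(m² + 1)
2m² + 5m + 2 = 0, so m = −1/2 or m = −2.
Through (1, −6) these give x + 2y = −11 and 2x + y = −4.

x + 2y = −11 and 2x + y = −4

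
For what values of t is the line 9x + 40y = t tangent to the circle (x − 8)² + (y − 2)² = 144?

The line touches the circle iff its distance from (8, 2) is 12:
|9·8 + 40·2 − t| / √1681 = 12
|t − (152)| = 12·41, so t = 644 or t = −340.

t = −340 or t = 644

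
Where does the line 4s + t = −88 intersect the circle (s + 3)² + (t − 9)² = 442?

Express t = −4s − 88 and substitute into the circle:
17s² + 782s + 8976 = 0  ⟹  s² + 46s + 528 = 0
s = −22 or s = −24, giving (−22, 0) and (−24, 8).

(−24, 8) and (−22, 0)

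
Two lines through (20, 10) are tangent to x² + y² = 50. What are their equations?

Let a tangent through (20, 10) have slope m. Its distance from (0, 0) must equal 5√2:
[m·(−20) − (−10)]² = 50(m² + 1)
7m² − 8m + 1 = 0, so m = 1/7 or m = 1.
With m = 1/7: x − 7y = −50. With m = 1: x − y = 10.

x − 7y = −50 and x − y = 10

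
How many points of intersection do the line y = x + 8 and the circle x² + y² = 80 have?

d² = (1·0 − 1·0 − (−8))²/2 = 32; r² = 80.
Since d² < r², the line cuts the circle twice.

2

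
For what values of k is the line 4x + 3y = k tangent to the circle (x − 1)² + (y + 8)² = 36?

For a tangent, require d(centre, line) = r = 6.
|4·1 + 3·(−8) − k| / √25 = 6
|k − (−20)| = 6·5, so k = 10 or k = −50.

k = −50 or k = 10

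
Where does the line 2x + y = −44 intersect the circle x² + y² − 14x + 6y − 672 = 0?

(−20, −4) and (−10, −24)

Substitute y = −2x − 44:
5x² + 150x + 1000 = 0  ⟹  x² + 30x + 200 = 0
x = −10 or x = −20, giving (−10, −24) and (−20, −4).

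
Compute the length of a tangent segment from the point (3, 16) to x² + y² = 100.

The centre is (0, 0) and r = 10. The square of the distance from P to the centre is 9 + 256 = 265.
By the tangent–radius right angle, tangent length = √(|PO|² − r²) = √165.

√165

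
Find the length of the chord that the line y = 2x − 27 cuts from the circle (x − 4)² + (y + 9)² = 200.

Express y = 2x − 27 and substitute into the circle:
5x² − 80x + 140 = 0  ⟹  x² − 16x + 28 = 0
x = 14 or x = 2, giving (14, 1) and (2, −23).
|(14, 1) − (2, −23)| = √((12)² + (24)²) = 12√5.

12√5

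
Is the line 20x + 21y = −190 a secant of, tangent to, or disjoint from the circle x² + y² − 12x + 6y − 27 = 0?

Substituting the line into the circle gives 841x² − 212x + 253 = 0.
Δ = 44944 − 851092 = −806148.
No real roots: the line does not meet the circle.

disjoint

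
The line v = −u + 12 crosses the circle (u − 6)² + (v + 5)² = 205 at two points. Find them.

Express v = −u + 12 and substitute into the circle:
2u² − 46u + 120 = 0  ⟹  u² − 23u + 60 = 0
u = 20 or u = 3, giving (20, −8) and (3, 9).

(3, 9) and (20, −8)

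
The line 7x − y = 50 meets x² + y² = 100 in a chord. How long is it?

10√2

Express y = 7x − 50 and substitute into the circle:
50x² − 700x + 2400 = 0  ⟹  x² − 14x + 48 = 0
x = 8 or x = 6, giving (8, 6) and (6, −8).
Chord length = distance between (8, 6) and (6, −8) = √200 = 10√2.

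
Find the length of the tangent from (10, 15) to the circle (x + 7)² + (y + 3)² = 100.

3√57

With centre O = (−7, −3), |OP|² = 613 and r² = 100.
By the tangent–radius right angle, tangent length = √(|PO|² − r²) = √513 = 3√57.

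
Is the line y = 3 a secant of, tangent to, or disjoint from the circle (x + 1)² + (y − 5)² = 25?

secant

Substituting the line into the circle gives x² + 2x − 20 = 0.
Discriminant = (2)² − 4·1·(−20) = 84 > 0.
Two real roots: the line is a secant.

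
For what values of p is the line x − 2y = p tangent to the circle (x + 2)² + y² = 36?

The line touches the circle iff its distance from (−2, 0) is 6:
|1·(−2) − 2·0 − p| / √5 = 6
|p − (−2)| = 6√5.

p = −2 ± 6√5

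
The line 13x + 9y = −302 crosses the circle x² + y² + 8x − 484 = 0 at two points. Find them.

Express y = (−302 − 13x)/9 and substitute into the circle:
250x² + 8500x + 52000 = 0  ⟹  x² + 34x + 208 = 0
x = −8 or x = −26, giving (−8, −22) and (−26, 4).

(−26, 4) and (−8, −22)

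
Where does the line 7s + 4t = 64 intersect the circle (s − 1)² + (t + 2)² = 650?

(−4, 23) and (20, −19)

Express t = (64 − 7s)/4 and substitute into the circle:
65s² − 1040s − 5200 = 0  ⟹  s² − 16s − 80 = 0
s = 20 or s = −4, giving (20, −19) and (−4, 23).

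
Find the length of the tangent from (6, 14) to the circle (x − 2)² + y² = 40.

2√43

With centre O = (2, 0), |OP|² = 212 and r² = 40.
Power of the point: PT² = |PO|² − r² = 172, so PT = 2√43.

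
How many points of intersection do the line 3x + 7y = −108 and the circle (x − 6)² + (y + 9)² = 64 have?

0

Substituting the line into the circle gives 58x² − 318x + 653 = 0.
Δ = 101124 − 151496 = −50372.
No real roots: the line does not meet the circle.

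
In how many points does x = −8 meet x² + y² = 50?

Substituting the line into the circle gives y² + 14 = 0.
Δ = 0 − 56 = −56.
No real roots: the line does not meet the circle.

0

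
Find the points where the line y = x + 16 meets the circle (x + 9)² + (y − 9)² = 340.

(−21, −5) and (5, 21)

Express y = x + 16 and substitute into the circle:
2x² + 32x − 210 = 0  ⟹  x² + 16x − 105 = 0
x = 5 or x = −21, giving (5, 21) and (−21, −5).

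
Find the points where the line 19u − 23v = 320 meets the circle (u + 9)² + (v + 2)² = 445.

(−11, −23) and (12, −4)

From the line, v = (−320 + 19u)/23. Substituting:
890u² − 890u − 117480 = 0  ⟹  u² − u − 132 = 0
u = 12 or u = −11, giving (12, −4) and (−11, −23).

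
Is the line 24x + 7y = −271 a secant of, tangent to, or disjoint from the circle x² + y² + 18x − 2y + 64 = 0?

secant

Centre (−9, 1), r² = 18. Distance² from centre to line = (62)²/625 = 3844/625.
Since d² < r², the line cuts the circle twice.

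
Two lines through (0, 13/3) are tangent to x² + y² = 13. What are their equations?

2x + 3y = 13 and 2x − 3y = −13

Let a tangent through (0, 13/3) have slope m. Its distance from (0, 0) must equal √13:
(0m − (−13/3))² = 13(m² + 1)
9m² − 4 = 0, so m = −2/3 or m = 2/3.
With m = −2/3: 2x + 3y = 13. With m = 2/3: 2x − 3y = −13.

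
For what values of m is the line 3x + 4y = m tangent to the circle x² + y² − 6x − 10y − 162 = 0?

For a tangent, require d(centre, line) = r = 14.
|3·3 + 4·5 − m| / √25 = 14
|m − (29)| = 14·5, so m = 99 or m = −41.

m = −41 or m = 99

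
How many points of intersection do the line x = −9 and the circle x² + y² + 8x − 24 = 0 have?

2

d² = (1·(−4) + 0·0 − (−9))² = 25; r² = 40.
Since d² < r², the line cuts the circle twice.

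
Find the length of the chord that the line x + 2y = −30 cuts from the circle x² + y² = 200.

From the line, y = (−30 − x)/2. Substituting:
5x² + 60x + 100 = 0  ⟹  x² + 12x + 20 = 0
x = −2 or x = −10, giving (−2, −14) and (−10, −10).
Chord length = distance between (−2, −14) and (−10, −10) = √80 = 4√5.

4√5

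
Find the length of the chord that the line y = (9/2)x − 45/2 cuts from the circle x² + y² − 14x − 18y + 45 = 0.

2√85

From the line, y = (−45 + 9x)/2. Substituting:
85x² − 1190x + 3825 = 0  ⟹  x² − 14x + 45 = 0
x = 9 or x = 5, giving (9, 18) and (5, 0).
|(9, 18) − (5, 0)| = √((4)² + (18)²) = 2√85.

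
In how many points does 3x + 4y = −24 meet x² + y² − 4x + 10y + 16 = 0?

2

Substituting the line into the circle gives 25x² − 40x − 128 = 0.
Discriminant = (−40)² − 4·25·(−128) = 14400 > 0.
Two real roots: the line is a secant.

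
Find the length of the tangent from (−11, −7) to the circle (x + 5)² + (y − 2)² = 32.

√85

With centre O = (−5, 2), |OP|² = 117 and r² = 32.
Power of the point: PT² = |PO|² − r² = 85, so PT = √85.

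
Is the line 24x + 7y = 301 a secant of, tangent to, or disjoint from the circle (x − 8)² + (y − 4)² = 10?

Substituting the line into the circle gives 625x² − 13888x + 77175 = 0.
Discriminant = (−13888)² − 4·625·(77175) = −60956 < 0.
No real roots: the line does not meet the circle.

disjoint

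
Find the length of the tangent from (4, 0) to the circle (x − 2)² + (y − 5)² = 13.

4

Centre (2, 5), r² = 13. |PO|² = (2)² + (−5)² = 29.
Power of the point: PT² = |PO|² − r² = 16, so PT = 4.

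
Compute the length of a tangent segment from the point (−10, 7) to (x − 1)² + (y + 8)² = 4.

3√38

With centre O = (1, −8), |OP|² = 346 and r² = 4.
The tangent meets the radius at right angles, so tangent² = |PO|² − r² = 346 − 4 = 342.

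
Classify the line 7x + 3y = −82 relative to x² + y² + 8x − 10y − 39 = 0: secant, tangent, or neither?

Substituting the line into the circle gives 58x² + 1430x + 8833 = 0.
Δ = 2044900 − 2049256 = −4356.
No real roots: the line does not meet the circle.

neither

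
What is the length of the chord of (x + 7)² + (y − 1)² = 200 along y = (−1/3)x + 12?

Centre (−7, 1), r² = 200. Perpendicular distance d from centre to line = |−40| / √10 = 40/√10.
Half the chord is √(r² − d²) = √(40), so the full chord is 4√10.

4√10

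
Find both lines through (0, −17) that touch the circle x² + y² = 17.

4x − y = 17 and 4x + y = −17

Let a tangent through (0, −17) have slope m. Its distance from (0, 0) must equal √17:
(0m − (17))² = 17(m² + 1)
m² − 16 = 0, so m = 4 or m = −4.
With m = 4: 4x − y = 17. With m = −4: 4x + y = −17.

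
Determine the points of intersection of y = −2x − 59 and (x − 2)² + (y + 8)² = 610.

(−21, −17) and (−19, −21)

Express y = −2x − 59 and substitute into the circle:
5x² + 200x + 1995 = 0  ⟹  x² + 40x + 399 = 0
x = −19 or x = −21, giving (−19, −21) and (−21, −17).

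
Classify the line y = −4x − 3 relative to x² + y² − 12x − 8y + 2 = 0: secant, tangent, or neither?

Substituting the line into the circle gives 17x² + 44x + 35 = 0.
Δ = 1936 − 2380 = −444.
No real roots: the line does not meet the circle.

neither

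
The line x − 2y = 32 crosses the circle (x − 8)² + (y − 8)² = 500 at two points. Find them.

From the line, y = (−32 + x)/2. Substituting:
5x² − 160x + 560 = 0  ⟹  x² − 32x + 112 = 0
x = 28 or x = 4, giving (28, −2) and (4, −14).

(4, −14) and (28, −2)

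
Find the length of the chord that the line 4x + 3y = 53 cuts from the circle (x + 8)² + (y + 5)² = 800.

40

Substitute y = (53 − 4x)/3:
25x² − 400x − 2000 = 0  ⟹  x² − 16x − 80 = 0
x = 20 or x = −4, giving (20, −9) and (−4, 23).
Chord length = distance between (20, −9) and (−4, 23) = √1600 = 40.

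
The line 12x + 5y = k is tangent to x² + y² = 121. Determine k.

k = −143 or k = 143

Tangency holds when the distance from the centre (0, 0) to the line equals the radius 11:
|12·0 + 5·0 − k| / √169 = 11
|k| = 11·13, so k = 143 or k = −143.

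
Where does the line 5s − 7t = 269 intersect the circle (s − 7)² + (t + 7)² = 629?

Substitute t = (−269 + 5s)/7:
74s² − 2886s + 19980 = 0  ⟹  s² − 39s + 270 = 0
s = 30 or s = 9, giving (30, −17) and (9, −32).

(9, −32) and (30, −17)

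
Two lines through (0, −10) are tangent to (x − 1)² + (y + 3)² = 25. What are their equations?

4x + 3y = −30 and 3x − 4y = 40

A line y − (−10) = m(x − (0)) is tangent when its distance from (1, −3) is 5:
(1m − (7))² = 25(m² + 1)
12m² + 7m − 12 = 0, so m = −4/3 or m = 3/4.
With m = −4/3: 4x + 3y = −30. With m = 3/4: 3x − 4y = 40.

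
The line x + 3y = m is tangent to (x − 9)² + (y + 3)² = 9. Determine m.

m = ±3√10

The line touches the circle iff its distance from (9, −3) is 3:
|1·9 + 3·(−3) − m| / √10 = 3
|m| = 3√10.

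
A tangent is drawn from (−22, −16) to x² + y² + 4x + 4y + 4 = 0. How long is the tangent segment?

4√37

Centre (−2, −2), r² = 4. |PO|² = (−20)² + (−14)² = 596.
The tangent meets the radius at right angles, so tangent² = |PO|² − r² = 596 − 4 = 592.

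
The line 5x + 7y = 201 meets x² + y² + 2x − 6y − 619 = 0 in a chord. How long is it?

3√74

Centre (−1, 3), r² = 629. Perpendicular distance d from centre to line = |−185| / √74 = 185/√74.
Chord = 2√(r² − d²) = 2·√(333/2) = 3√74.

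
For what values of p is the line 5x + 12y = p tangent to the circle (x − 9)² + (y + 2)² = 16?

Tangency holds when the distance from the centre (9, −2) to the line equals the radius 4:
|5·9 + 12·(−2) − p| / √169 = 4
|p − (21)| = 4·13, so p = 73 or p = −31.

p = −31 or p = 73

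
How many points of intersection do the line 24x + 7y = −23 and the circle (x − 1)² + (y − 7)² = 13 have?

Substituting the line into the circle gives 625x² + 3358x + 4596 = 0.
Discriminant = (3358)² − 4·625·(4596) = −213836 < 0.
No real roots: the line does not meet the circle.

0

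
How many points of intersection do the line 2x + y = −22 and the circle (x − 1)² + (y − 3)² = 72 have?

0

Substituting the line into the circle gives 5x² + 98x + 554 = 0.
Δ = 9604 − 11080 = −1476.
No real roots: the line does not meet the circle.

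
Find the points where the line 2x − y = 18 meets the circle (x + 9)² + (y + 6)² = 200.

(1, −16) and (5, −8)

Substitute y = 2x − 18:
5x² − 30x + 25 = 0  ⟹  x² − 6x + 5 = 0
x = 5 or x = 1, giving (5, −8) and (1, −16).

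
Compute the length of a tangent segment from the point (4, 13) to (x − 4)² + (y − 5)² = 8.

Centre (4, 5), r² = 8. |PO|² = (0)² + (8)² = 64.
By the tangent–radius right angle, tangent length = √(|PO|² − r²) = √56 = 2√14.

2√14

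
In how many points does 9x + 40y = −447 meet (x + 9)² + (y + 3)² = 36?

d² = (9·(−9) + 40·(−3) − (−447))²/1681 = 36; r² = 36.
Since d² = r², the line is tangent.

1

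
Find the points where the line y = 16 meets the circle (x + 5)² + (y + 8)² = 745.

Express y = 16 and substitute into the circle:
x² + 10x − 144 = 0
x = 8 or x = −18, giving (8, 16) and (−18, 16).

(−18, 16) and (8, 16)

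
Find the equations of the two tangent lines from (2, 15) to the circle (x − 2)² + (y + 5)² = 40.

Write the tangent as mx − y + (15 − m·(2)) = 0 and set its distance from the centre to 2√10:
(0m − (−20))² = 40(m² + 1)
m² − 9 = 0, so m = 3 or m = −3.
Through (2, 15) these give 3x − y = −9 and 3x + y = 21.

3x − y = −9 and 3x + y = 21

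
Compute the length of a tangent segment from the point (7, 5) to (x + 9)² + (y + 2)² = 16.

17

Centre (−9, −2), r² = 16. |PO|² = (16)² + (7)² = 305.
By the tangent–radius right angle, tangent length = √(|PO|² − r²) = √289 = 17.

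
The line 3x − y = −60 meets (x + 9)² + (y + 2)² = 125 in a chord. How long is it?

√10

Centre (−9, −2), r² = 125. Perpendicular distance d from centre to line = |35| / √10 = 35/√10.
Half the chord is √(r² − d²) = √(5/2), so the full chord is √10.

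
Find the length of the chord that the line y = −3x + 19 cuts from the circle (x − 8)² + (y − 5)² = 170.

8√10

Substitute y = −3x + 19:
10x² − 100x + 90 = 0  ⟹  x² − 10x + 9 = 0
x = 9 or x = 1, giving (9, −8) and (1, 16).
|(9, −8) − (1, 16)| = √((8)² + (−24)²) = 8√10.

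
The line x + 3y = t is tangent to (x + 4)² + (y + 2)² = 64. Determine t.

t = −10 ± 8√10

For a tangent, require d(centre, line) = r = 8.
|1·(−4) + 3·(−2) − t| / √10 = 8
|t − (−10)| = 8√10.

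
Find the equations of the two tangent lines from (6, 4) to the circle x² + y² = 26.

A line y − (4) = m(x − (6)) is tangent when its distance from (0, 0) is √26:
(−6m − (−4))² = 26(m² + 1)
5m² − 24m − 5 = 0, so m = 5 or m = −1/5.
Through (6, 4) these give 5x − y = 26 and x + 5y = 26.

5x − y = 26 and x + 5y = 26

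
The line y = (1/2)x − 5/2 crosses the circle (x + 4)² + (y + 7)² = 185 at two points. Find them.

Express y = (−5 + x)/2 and substitute into the circle:
5x² + 50x − 595 = 0  ⟹  x² + 10x − 119 = 0
x = 7 or x = −17, giving (7, 1) and (−17, −11).

(−17, −11) and (7, 1)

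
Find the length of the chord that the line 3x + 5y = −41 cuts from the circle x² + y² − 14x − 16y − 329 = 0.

4√34

The distance from (7, 8) to the line is 102/√34, and r² = 442.
Chord = 2√(r² − d²) = 2·√(136) = 4√34.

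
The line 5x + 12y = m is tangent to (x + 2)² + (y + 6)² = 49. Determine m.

m = −173 or m = 9

For a tangent, require d(centre, line) = r = 7.
|5·(−2) + 12·(−6) − m| / √169 = 7
|m − (−82)| = 7·13, so m = 9 or m = −173.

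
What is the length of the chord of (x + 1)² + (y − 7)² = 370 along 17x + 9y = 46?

The distance from (−1, 7) to the line is 0/√370, and r² = 370.
Half the chord is √(r² − d²) = √(370), so the full chord is 2√370.

2√370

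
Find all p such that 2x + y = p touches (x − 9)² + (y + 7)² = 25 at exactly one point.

p = 11 ± 5√5

Tangency holds when the distance from the centre (9, −7) to the line equals the radius 5:
|2·9 + 1·(−7) − p| / √5 = 5
|p − (11)| = 5√5.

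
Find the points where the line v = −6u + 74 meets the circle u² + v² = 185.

Substitute v = −6u + 74:
37u² − 888u + 5291 = 0  ⟹  u² − 24u + 143 = 0
u = 13 or u = 11, giving (13, −4) and (11, 8).

(11, 8) and (13, −4)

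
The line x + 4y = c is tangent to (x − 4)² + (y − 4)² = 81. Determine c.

c = 20 ± 9√17

The line touches the circle iff its distance from (4, 4) is 9:
|1·4 + 4·4 − c| / √17 = 9
|c − (20)| = 9√17.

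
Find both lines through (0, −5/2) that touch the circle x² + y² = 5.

x + 2y = −5 and x − 2y = 5

Write the tangent as mx − y + (−5/2 − m·(0)) = 0 and set its distance from the centre to √5:
(0m − (5/2))² = 5(m² + 1)
4m² − 1 = 0, so m = −1/2 or m = 1/2.
Through (0, −5/2) these give x + 2y = −5 and x − 2y = 5.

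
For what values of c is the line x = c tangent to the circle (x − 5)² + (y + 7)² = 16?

c = 1 or c = 9

The line touches the circle iff its distance from (5, −7) is 4:
|1·5 + 0·(−7) − c| / √1 = 4
|c − (5)| = 4, so c = 9 or c = 1.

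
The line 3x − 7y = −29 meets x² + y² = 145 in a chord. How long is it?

3√58

From the line, y = (29 + 3x)/7. Substituting:
58x² + 174x − 6264 = 0  ⟹  x² + 3x − 108 = 0
x = 9 or x = −12, giving (9, 8) and (−12, −1).
|(9, 8) − (−12, −1)| = √((21)² + (9)²) = 3√58.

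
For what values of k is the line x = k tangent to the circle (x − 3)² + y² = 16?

For a tangent, require d(centre, line) = r = 4.
|1·3 + 0·0 − k| / √1 = 4
|k − (3)| = 4, so k = 7 or k = −1.

k = −1 or k = 7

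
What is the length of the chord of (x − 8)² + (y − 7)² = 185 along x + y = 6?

Express y = −x + 6 and substitute into the circle:
2x² − 14x − 120 = 0  ⟹  x² − 7x − 60 = 0
x = 12 or x = −5, giving (12, −6) and (−5, 11).
|(12, −6) − (−5, 11)| = √((17)² + (−17)²) = 17√2.

17√2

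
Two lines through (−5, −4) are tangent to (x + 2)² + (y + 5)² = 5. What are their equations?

Write the tangent as mx − y + (−4 − m·(−5)) = 0 and set its distance from the centre to √5:
(3m − (−1))² = 5(m² + 1)
2m² + 3m − 2 = 0, so m = −2 or m = 1/2.
Through (−5, −4) these give 2x + y = −14 and x − 2y = 3.

2x + y = −14 and x − 2y = 3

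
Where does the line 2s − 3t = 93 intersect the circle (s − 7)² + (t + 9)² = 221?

(12, −23) and (18, −19)

Express t = (−93 + 2s)/3 and substitute into the circle:
13s² − 390s + 2808 = 0  ⟹  s² − 30s + 216 = 0
s = 18 or s = 12, giving (18, −19) and (12, −23).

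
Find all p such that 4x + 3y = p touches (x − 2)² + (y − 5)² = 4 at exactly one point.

p = 13 or p = 33

The line touches the circle iff its distance from (2, 5) is 2:
|4·2 + 3·5 − p| / √25 = 2
|p − (23)| = 2·5, so p = 33 or p = 13.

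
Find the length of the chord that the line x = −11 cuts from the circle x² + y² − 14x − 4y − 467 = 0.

28

The distance from (7, 2) to the line is 18, and r² = 520.
Chord = 2√(r² − d²) = 2·√(196) = 28.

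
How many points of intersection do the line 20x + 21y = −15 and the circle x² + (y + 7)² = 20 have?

0

Substituting the line into the circle gives 841x² − 5280x + 8604 = 0.
Discriminant = (−5280)² − 4·841·(8604) = −1065456 < 0.
No real roots: the line does not meet the circle.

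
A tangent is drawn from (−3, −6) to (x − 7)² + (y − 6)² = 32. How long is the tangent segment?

2√53

The centre is (7, 6) and r = 4√2. The square of the distance from P to the centre is 100 + 144 = 244.
By the tangent–radius right angle, tangent length = √(|PO|² − r²) = √212 = 2√53.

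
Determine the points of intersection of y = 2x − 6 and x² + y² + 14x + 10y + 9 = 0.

Substitute y = 2x − 6:
5x² + 10x − 15 = 0  ⟹  x² + 2x − 3 = 0
x = 1 or x = −3, giving (1, −4) and (−3, −12).

(−3, −12) and (1, −4)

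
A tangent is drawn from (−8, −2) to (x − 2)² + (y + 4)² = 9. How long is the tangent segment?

√95

Centre (2, −4), r² = 9. |PO|² = (−10)² + (2)² = 104.
The tangent meets the radius at right angles, so tangent² = |PO|² − r² = 104 − 9 = 95.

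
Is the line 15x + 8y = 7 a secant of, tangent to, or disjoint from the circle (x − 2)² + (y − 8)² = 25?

disjoint

d² = (15·2 + 8·8 − (7))²/289 = 7569/289; r² = 25.
Since d² > r², the line lies outside the circle.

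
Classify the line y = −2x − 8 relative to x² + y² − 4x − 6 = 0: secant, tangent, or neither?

neither

Centre (2, 0), r² = 10. Distance² from centre to line = (12)²/5 = 144/5.
Since d² > r², the line lies outside the circle.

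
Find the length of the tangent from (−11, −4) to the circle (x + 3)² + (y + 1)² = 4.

The centre is (−3, −1) and r = 2. The square of the distance from P to the centre is 64 + 9 = 73.
By the tangent–radius right angle, tangent length = √(|PO|² − r²) = √69.

√69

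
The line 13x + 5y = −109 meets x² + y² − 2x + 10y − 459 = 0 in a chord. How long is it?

3√194

Express y = (−109 − 13x)/5 and substitute into the circle:
194x² + 2134x − 5044 = 0  ⟹  x² + 11x − 26 = 0
x = 2 or x = −13, giving (2, −27) and (−13, 12).
Chord length = distance between (2, −27) and (−13, 12) = √1746 = 3√194.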